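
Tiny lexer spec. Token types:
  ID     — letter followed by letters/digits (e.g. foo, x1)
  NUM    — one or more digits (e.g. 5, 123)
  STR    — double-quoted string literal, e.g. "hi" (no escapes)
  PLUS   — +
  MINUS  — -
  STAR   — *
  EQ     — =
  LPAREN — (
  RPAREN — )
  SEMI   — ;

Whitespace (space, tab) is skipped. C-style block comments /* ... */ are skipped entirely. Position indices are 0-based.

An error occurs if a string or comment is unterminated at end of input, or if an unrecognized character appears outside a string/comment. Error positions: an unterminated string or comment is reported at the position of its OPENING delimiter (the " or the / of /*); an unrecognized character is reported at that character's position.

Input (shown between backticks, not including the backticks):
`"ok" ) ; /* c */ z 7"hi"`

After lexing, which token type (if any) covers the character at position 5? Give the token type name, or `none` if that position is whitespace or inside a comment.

pos=0: enter STRING mode
pos=0: emit STR "ok" (now at pos=4)
pos=5: emit RPAREN ')'
pos=7: emit SEMI ';'
pos=9: enter COMMENT mode (saw '/*')
exit COMMENT mode (now at pos=16)
pos=17: emit ID 'z' (now at pos=18)
pos=19: emit NUM '7' (now at pos=20)
pos=20: enter STRING mode
pos=20: emit STR "hi" (now at pos=24)
DONE. 6 tokens: [STR, RPAREN, SEMI, ID, NUM, STR]
Position 5: char is ')' -> RPAREN

Answer: RPAREN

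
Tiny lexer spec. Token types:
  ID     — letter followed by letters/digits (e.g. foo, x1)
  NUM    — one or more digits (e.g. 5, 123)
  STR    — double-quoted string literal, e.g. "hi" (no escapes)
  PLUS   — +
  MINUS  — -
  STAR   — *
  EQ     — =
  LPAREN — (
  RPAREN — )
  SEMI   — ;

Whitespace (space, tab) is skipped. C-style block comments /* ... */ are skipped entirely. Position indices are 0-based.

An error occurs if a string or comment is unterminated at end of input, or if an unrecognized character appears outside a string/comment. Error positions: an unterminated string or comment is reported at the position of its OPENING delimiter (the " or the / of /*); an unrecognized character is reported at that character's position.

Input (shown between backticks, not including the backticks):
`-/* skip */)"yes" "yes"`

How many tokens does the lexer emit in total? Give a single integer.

Answer: 4

Derivation:
pos=0: emit MINUS '-'
pos=1: enter COMMENT mode (saw '/*')
exit COMMENT mode (now at pos=11)
pos=11: emit RPAREN ')'
pos=12: enter STRING mode
pos=12: emit STR "yes" (now at pos=17)
pos=18: enter STRING mode
pos=18: emit STR "yes" (now at pos=23)
DONE. 4 tokens: [MINUS, RPAREN, STR, STR]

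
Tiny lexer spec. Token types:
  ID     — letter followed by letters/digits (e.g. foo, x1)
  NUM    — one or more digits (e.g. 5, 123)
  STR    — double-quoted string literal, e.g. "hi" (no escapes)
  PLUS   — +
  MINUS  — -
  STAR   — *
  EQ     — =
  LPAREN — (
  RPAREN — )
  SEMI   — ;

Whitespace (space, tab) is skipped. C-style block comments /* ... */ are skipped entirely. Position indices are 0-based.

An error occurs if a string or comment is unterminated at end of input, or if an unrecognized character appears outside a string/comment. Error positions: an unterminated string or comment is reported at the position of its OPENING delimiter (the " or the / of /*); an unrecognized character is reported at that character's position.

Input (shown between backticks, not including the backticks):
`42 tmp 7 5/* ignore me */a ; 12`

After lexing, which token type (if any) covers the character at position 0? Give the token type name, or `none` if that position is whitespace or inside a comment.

Answer: NUM

Derivation:
pos=0: emit NUM '42' (now at pos=2)
pos=3: emit ID 'tmp' (now at pos=6)
pos=7: emit NUM '7' (now at pos=8)
pos=9: emit NUM '5' (now at pos=10)
pos=10: enter COMMENT mode (saw '/*')
exit COMMENT mode (now at pos=25)
pos=25: emit ID 'a' (now at pos=26)
pos=27: emit SEMI ';'
pos=29: emit NUM '12' (now at pos=31)
DONE. 7 tokens: [NUM, ID, NUM, NUM, ID, SEMI, NUM]
Position 0: char is '4' -> NUM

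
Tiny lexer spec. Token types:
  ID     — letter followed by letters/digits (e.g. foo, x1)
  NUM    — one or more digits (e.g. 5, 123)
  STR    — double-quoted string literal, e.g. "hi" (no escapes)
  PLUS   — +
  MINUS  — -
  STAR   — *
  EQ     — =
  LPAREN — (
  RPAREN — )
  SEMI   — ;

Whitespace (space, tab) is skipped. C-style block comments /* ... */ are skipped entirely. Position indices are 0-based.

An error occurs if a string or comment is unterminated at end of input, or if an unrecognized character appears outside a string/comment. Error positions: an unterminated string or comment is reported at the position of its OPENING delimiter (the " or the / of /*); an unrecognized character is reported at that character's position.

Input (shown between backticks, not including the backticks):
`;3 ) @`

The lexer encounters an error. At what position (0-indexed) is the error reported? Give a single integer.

pos=0: emit SEMI ';'
pos=1: emit NUM '3' (now at pos=2)
pos=3: emit RPAREN ')'
pos=5: ERROR — unrecognized char '@'

Answer: 5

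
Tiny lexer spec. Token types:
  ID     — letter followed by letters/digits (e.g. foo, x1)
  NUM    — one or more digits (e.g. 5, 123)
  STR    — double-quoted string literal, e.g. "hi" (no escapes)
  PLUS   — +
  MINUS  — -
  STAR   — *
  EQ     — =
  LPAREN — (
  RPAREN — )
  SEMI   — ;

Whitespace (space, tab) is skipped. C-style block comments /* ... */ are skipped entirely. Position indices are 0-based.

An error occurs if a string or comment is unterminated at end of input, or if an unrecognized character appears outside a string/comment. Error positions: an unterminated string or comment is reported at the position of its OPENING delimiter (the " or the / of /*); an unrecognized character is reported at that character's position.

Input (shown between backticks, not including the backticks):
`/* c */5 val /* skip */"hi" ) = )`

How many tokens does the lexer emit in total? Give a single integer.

Answer: 6

Derivation:
pos=0: enter COMMENT mode (saw '/*')
exit COMMENT mode (now at pos=7)
pos=7: emit NUM '5' (now at pos=8)
pos=9: emit ID 'val' (now at pos=12)
pos=13: enter COMMENT mode (saw '/*')
exit COMMENT mode (now at pos=23)
pos=23: enter STRING mode
pos=23: emit STR "hi" (now at pos=27)
pos=28: emit RPAREN ')'
pos=30: emit EQ '='
pos=32: emit RPAREN ')'
DONE. 6 tokens: [NUM, ID, STR, RPAREN, EQ, RPAREN]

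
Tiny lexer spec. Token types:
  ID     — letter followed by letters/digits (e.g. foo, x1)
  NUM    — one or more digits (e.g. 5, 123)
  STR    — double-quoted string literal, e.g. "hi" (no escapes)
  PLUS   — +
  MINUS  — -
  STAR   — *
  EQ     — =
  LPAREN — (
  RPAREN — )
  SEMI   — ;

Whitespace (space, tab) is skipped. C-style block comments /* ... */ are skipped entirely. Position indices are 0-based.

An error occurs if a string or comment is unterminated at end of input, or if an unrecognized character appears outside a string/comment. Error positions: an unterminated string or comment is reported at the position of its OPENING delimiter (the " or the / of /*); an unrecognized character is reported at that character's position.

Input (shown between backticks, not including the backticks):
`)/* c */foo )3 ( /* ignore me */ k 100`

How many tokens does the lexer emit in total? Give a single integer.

Answer: 7

Derivation:
pos=0: emit RPAREN ')'
pos=1: enter COMMENT mode (saw '/*')
exit COMMENT mode (now at pos=8)
pos=8: emit ID 'foo' (now at pos=11)
pos=12: emit RPAREN ')'
pos=13: emit NUM '3' (now at pos=14)
pos=15: emit LPAREN '('
pos=17: enter COMMENT mode (saw '/*')
exit COMMENT mode (now at pos=32)
pos=33: emit ID 'k' (now at pos=34)
pos=35: emit NUM '100' (now at pos=38)
DONE. 7 tokens: [RPAREN, ID, RPAREN, NUM, LPAREN, ID, NUM]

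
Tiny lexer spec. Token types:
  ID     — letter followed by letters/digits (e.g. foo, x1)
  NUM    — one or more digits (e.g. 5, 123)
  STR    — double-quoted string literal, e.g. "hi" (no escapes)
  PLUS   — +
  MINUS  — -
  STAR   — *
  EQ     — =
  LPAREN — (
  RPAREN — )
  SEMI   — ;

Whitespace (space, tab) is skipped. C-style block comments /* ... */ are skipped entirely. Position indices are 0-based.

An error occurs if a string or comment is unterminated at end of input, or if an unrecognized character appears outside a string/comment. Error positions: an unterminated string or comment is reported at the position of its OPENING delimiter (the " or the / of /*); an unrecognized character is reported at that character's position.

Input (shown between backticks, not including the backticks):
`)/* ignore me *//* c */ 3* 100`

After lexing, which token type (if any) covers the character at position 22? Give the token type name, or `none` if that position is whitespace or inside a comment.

pos=0: emit RPAREN ')'
pos=1: enter COMMENT mode (saw '/*')
exit COMMENT mode (now at pos=16)
pos=16: enter COMMENT mode (saw '/*')
exit COMMENT mode (now at pos=23)
pos=24: emit NUM '3' (now at pos=25)
pos=25: emit STAR '*'
pos=27: emit NUM '100' (now at pos=30)
DONE. 4 tokens: [RPAREN, NUM, STAR, NUM]
Position 22: char is '/' -> none

Answer: none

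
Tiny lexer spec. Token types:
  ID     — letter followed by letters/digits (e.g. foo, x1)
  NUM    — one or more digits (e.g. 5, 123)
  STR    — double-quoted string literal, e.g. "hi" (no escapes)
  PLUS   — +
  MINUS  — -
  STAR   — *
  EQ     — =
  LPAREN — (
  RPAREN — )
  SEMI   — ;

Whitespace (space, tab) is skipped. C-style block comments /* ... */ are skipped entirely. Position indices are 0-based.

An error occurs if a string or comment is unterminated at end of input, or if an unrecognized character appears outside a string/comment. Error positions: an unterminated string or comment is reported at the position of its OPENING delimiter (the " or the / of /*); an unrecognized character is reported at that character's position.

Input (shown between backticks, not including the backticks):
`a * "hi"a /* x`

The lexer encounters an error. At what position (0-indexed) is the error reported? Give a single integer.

pos=0: emit ID 'a' (now at pos=1)
pos=2: emit STAR '*'
pos=4: enter STRING mode
pos=4: emit STR "hi" (now at pos=8)
pos=8: emit ID 'a' (now at pos=9)
pos=10: enter COMMENT mode (saw '/*')
pos=10: ERROR — unterminated comment (reached EOF)

Answer: 10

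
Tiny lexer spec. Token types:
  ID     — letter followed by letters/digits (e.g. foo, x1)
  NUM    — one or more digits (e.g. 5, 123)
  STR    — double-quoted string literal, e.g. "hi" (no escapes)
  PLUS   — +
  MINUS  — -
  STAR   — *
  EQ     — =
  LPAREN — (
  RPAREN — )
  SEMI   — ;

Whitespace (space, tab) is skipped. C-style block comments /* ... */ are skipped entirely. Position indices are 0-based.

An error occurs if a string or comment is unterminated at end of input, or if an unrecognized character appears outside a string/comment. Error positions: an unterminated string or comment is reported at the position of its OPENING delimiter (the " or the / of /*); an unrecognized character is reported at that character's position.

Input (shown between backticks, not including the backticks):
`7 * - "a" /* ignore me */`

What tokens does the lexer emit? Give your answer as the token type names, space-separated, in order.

Answer: NUM STAR MINUS STR

Derivation:
pos=0: emit NUM '7' (now at pos=1)
pos=2: emit STAR '*'
pos=4: emit MINUS '-'
pos=6: enter STRING mode
pos=6: emit STR "a" (now at pos=9)
pos=10: enter COMMENT mode (saw '/*')
exit COMMENT mode (now at pos=25)
DONE. 4 tokens: [NUM, STAR, MINUS, STR]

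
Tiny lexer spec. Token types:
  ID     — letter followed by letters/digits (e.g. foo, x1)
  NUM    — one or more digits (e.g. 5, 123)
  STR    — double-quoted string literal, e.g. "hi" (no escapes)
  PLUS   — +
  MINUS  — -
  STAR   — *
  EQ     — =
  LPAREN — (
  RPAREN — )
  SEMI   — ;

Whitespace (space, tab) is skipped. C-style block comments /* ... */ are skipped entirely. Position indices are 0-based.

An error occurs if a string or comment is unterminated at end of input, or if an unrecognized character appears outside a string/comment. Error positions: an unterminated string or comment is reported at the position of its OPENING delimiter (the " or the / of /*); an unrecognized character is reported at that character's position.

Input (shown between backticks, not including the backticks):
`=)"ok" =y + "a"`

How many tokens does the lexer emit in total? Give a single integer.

pos=0: emit EQ '='
pos=1: emit RPAREN ')'
pos=2: enter STRING mode
pos=2: emit STR "ok" (now at pos=6)
pos=7: emit EQ '='
pos=8: emit ID 'y' (now at pos=9)
pos=10: emit PLUS '+'
pos=12: enter STRING mode
pos=12: emit STR "a" (now at pos=15)
DONE. 7 tokens: [EQ, RPAREN, STR, EQ, ID, PLUS, STR]

Answer: 7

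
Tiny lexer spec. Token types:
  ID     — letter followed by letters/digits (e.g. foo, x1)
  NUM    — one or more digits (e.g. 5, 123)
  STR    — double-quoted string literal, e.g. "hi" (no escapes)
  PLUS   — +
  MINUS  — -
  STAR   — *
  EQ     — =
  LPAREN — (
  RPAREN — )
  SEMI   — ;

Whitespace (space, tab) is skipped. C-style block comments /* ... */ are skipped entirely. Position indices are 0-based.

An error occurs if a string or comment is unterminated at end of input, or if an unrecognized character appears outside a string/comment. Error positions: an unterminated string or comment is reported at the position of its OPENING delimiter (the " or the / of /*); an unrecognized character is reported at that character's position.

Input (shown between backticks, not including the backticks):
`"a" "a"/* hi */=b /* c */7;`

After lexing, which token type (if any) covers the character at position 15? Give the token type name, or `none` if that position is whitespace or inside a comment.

Answer: EQ

Derivation:
pos=0: enter STRING mode
pos=0: emit STR "a" (now at pos=3)
pos=4: enter STRING mode
pos=4: emit STR "a" (now at pos=7)
pos=7: enter COMMENT mode (saw '/*')
exit COMMENT mode (now at pos=15)
pos=15: emit EQ '='
pos=16: emit ID 'b' (now at pos=17)
pos=18: enter COMMENT mode (saw '/*')
exit COMMENT mode (now at pos=25)
pos=25: emit NUM '7' (now at pos=26)
pos=26: emit SEMI ';'
DONE. 6 tokens: [STR, STR, EQ, ID, NUM, SEMI]
Position 15: char is '=' -> EQ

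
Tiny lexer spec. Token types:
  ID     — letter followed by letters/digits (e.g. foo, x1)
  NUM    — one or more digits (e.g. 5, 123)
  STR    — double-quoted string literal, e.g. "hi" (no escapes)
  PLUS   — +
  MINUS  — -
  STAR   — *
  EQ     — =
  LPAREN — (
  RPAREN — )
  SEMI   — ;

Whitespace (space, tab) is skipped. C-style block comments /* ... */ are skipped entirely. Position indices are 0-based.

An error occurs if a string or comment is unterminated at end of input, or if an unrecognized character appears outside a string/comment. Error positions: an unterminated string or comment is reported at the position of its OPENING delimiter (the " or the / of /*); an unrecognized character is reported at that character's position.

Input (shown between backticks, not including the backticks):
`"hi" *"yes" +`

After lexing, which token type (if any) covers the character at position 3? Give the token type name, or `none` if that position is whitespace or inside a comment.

pos=0: enter STRING mode
pos=0: emit STR "hi" (now at pos=4)
pos=5: emit STAR '*'
pos=6: enter STRING mode
pos=6: emit STR "yes" (now at pos=11)
pos=12: emit PLUS '+'
DONE. 4 tokens: [STR, STAR, STR, PLUS]
Position 3: char is '"' -> STR

Answer: STR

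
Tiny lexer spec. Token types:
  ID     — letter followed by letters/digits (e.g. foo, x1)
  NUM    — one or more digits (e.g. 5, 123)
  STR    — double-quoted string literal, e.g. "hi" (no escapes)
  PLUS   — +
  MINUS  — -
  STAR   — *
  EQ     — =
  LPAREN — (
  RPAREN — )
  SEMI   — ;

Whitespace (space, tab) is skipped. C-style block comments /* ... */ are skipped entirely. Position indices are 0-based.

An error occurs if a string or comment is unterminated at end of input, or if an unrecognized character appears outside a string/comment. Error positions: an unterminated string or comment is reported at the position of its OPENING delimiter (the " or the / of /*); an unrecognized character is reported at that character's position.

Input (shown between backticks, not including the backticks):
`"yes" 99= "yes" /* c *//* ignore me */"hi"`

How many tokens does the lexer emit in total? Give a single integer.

pos=0: enter STRING mode
pos=0: emit STR "yes" (now at pos=5)
pos=6: emit NUM '99' (now at pos=8)
pos=8: emit EQ '='
pos=10: enter STRING mode
pos=10: emit STR "yes" (now at pos=15)
pos=16: enter COMMENT mode (saw '/*')
exit COMMENT mode (now at pos=23)
pos=23: enter COMMENT mode (saw '/*')
exit COMMENT mode (now at pos=38)
pos=38: enter STRING mode
pos=38: emit STR "hi" (now at pos=42)
DONE. 5 tokens: [STR, NUM, EQ, STR, STR]

Answer: 5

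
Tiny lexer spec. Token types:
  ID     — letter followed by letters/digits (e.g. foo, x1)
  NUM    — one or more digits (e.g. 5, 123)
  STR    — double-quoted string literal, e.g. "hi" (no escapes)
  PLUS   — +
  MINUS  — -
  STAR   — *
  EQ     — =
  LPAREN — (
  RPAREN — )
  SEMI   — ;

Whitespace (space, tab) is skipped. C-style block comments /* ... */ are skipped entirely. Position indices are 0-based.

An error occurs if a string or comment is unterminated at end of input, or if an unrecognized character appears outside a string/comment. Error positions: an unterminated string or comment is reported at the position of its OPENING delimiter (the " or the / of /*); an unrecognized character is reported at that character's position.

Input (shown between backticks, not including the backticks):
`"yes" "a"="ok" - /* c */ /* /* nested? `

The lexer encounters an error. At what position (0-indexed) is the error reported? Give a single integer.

pos=0: enter STRING mode
pos=0: emit STR "yes" (now at pos=5)
pos=6: enter STRING mode
pos=6: emit STR "a" (now at pos=9)
pos=9: emit EQ '='
pos=10: enter STRING mode
pos=10: emit STR "ok" (now at pos=14)
pos=15: emit MINUS '-'
pos=17: enter COMMENT mode (saw '/*')
exit COMMENT mode (now at pos=24)
pos=25: enter COMMENT mode (saw '/*')
pos=25: ERROR — unterminated comment (reached EOF)

Answer: 25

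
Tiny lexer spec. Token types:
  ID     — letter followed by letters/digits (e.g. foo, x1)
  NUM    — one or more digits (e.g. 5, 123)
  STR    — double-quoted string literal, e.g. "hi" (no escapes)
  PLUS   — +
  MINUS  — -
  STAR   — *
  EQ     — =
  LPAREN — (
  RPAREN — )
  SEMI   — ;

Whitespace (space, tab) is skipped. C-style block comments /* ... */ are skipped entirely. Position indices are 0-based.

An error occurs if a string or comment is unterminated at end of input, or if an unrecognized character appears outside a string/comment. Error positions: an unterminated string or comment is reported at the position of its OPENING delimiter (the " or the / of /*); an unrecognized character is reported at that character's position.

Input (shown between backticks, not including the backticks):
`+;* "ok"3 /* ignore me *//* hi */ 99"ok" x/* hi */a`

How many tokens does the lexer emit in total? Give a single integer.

Answer: 9

Derivation:
pos=0: emit PLUS '+'
pos=1: emit SEMI ';'
pos=2: emit STAR '*'
pos=4: enter STRING mode
pos=4: emit STR "ok" (now at pos=8)
pos=8: emit NUM '3' (now at pos=9)
pos=10: enter COMMENT mode (saw '/*')
exit COMMENT mode (now at pos=25)
pos=25: enter COMMENT mode (saw '/*')
exit COMMENT mode (now at pos=33)
pos=34: emit NUM '99' (now at pos=36)
pos=36: enter STRING mode
pos=36: emit STR "ok" (now at pos=40)
pos=41: emit ID 'x' (now at pos=42)
pos=42: enter COMMENT mode (saw '/*')
exit COMMENT mode (now at pos=50)
pos=50: emit ID 'a' (now at pos=51)
DONE. 9 tokens: [PLUS, SEMI, STAR, STR, NUM, NUM, STR, ID, ID]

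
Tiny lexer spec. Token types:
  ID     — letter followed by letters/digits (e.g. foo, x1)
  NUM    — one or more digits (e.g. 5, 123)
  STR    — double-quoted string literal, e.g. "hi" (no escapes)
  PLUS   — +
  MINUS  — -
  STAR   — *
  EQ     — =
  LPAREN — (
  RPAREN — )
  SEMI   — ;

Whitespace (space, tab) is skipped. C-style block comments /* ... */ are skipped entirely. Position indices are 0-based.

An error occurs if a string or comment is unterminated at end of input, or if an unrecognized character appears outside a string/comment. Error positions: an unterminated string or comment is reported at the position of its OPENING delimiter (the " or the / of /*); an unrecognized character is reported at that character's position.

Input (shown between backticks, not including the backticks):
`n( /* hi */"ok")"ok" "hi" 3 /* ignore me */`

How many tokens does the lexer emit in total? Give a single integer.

Answer: 7

Derivation:
pos=0: emit ID 'n' (now at pos=1)
pos=1: emit LPAREN '('
pos=3: enter COMMENT mode (saw '/*')
exit COMMENT mode (now at pos=11)
pos=11: enter STRING mode
pos=11: emit STR "ok" (now at pos=15)
pos=15: emit RPAREN ')'
pos=16: enter STRING mode
pos=16: emit STR "ok" (now at pos=20)
pos=21: enter STRING mode
pos=21: emit STR "hi" (now at pos=25)
pos=26: emit NUM '3' (now at pos=27)
pos=28: enter COMMENT mode (saw '/*')
exit COMMENT mode (now at pos=43)
DONE. 7 tokens: [ID, LPAREN, STR, RPAREN, STR, STR, NUM]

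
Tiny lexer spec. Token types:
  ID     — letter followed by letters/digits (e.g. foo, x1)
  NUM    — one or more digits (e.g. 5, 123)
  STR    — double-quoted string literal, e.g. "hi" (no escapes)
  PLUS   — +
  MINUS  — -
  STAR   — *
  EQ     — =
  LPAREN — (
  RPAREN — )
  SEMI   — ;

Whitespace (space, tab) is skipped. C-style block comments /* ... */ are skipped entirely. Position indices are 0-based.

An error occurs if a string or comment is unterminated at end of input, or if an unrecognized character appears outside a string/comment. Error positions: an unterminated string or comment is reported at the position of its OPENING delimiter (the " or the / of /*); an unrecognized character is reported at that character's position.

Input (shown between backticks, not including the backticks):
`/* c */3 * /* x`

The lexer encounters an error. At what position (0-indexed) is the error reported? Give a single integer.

Answer: 11

Derivation:
pos=0: enter COMMENT mode (saw '/*')
exit COMMENT mode (now at pos=7)
pos=7: emit NUM '3' (now at pos=8)
pos=9: emit STAR '*'
pos=11: enter COMMENT mode (saw '/*')
pos=11: ERROR — unterminated comment (reached EOF)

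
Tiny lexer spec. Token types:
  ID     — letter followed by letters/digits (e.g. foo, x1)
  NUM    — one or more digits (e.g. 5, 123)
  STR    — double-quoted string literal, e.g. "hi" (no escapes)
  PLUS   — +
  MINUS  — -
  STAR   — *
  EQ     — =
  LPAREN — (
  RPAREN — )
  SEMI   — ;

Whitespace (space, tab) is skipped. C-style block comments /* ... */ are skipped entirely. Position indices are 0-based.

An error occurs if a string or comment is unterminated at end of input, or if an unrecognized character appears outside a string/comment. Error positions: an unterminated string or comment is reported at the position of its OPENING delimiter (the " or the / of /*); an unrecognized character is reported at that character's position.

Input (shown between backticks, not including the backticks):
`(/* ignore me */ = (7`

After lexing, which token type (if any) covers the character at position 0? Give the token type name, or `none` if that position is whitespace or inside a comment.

Answer: LPAREN

Derivation:
pos=0: emit LPAREN '('
pos=1: enter COMMENT mode (saw '/*')
exit COMMENT mode (now at pos=16)
pos=17: emit EQ '='
pos=19: emit LPAREN '('
pos=20: emit NUM '7' (now at pos=21)
DONE. 4 tokens: [LPAREN, EQ, LPAREN, NUM]
Position 0: char is '(' -> LPAREN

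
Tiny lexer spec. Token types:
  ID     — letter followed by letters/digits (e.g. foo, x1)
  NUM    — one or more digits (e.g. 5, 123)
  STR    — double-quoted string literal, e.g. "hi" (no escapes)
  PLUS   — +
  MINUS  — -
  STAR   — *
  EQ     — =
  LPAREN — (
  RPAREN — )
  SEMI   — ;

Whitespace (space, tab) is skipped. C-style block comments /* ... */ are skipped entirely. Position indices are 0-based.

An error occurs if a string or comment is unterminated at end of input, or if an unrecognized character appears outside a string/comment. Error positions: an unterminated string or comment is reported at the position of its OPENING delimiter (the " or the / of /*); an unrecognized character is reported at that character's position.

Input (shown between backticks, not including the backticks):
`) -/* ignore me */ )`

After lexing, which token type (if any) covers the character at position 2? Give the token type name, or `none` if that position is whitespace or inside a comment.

pos=0: emit RPAREN ')'
pos=2: emit MINUS '-'
pos=3: enter COMMENT mode (saw '/*')
exit COMMENT mode (now at pos=18)
pos=19: emit RPAREN ')'
DONE. 3 tokens: [RPAREN, MINUS, RPAREN]
Position 2: char is '-' -> MINUS

Answer: MINUS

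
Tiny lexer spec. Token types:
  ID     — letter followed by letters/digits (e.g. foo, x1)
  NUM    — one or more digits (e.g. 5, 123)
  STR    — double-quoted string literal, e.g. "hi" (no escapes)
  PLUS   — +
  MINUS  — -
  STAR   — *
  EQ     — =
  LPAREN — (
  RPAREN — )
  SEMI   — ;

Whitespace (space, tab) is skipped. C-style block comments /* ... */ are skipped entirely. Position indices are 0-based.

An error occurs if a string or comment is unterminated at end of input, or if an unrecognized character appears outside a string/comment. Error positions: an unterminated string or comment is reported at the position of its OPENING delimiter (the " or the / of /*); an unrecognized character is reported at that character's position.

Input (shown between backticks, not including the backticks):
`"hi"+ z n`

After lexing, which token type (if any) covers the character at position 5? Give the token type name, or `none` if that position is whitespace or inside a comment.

pos=0: enter STRING mode
pos=0: emit STR "hi" (now at pos=4)
pos=4: emit PLUS '+'
pos=6: emit ID 'z' (now at pos=7)
pos=8: emit ID 'n' (now at pos=9)
DONE. 4 tokens: [STR, PLUS, ID, ID]
Position 5: char is ' ' -> none

Answer: none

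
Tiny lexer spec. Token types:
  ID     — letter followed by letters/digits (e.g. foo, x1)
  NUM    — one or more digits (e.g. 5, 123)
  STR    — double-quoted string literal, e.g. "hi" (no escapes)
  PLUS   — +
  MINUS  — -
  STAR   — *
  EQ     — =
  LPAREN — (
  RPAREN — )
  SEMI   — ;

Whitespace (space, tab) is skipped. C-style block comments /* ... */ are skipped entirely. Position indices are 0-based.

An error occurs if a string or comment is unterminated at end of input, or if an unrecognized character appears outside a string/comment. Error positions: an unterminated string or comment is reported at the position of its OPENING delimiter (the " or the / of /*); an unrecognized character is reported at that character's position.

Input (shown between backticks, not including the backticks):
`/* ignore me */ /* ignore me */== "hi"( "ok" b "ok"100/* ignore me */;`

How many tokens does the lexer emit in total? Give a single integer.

pos=0: enter COMMENT mode (saw '/*')
exit COMMENT mode (now at pos=15)
pos=16: enter COMMENT mode (saw '/*')
exit COMMENT mode (now at pos=31)
pos=31: emit EQ '='
pos=32: emit EQ '='
pos=34: enter STRING mode
pos=34: emit STR "hi" (now at pos=38)
pos=38: emit LPAREN '('
pos=40: enter STRING mode
pos=40: emit STR "ok" (now at pos=44)
pos=45: emit ID 'b' (now at pos=46)
pos=47: enter STRING mode
pos=47: emit STR "ok" (now at pos=51)
pos=51: emit NUM '100' (now at pos=54)
pos=54: enter COMMENT mode (saw '/*')
exit COMMENT mode (now at pos=69)
pos=69: emit SEMI ';'
DONE. 9 tokens: [EQ, EQ, STR, LPAREN, STR, ID, STR, NUM, SEMI]

Answer: 9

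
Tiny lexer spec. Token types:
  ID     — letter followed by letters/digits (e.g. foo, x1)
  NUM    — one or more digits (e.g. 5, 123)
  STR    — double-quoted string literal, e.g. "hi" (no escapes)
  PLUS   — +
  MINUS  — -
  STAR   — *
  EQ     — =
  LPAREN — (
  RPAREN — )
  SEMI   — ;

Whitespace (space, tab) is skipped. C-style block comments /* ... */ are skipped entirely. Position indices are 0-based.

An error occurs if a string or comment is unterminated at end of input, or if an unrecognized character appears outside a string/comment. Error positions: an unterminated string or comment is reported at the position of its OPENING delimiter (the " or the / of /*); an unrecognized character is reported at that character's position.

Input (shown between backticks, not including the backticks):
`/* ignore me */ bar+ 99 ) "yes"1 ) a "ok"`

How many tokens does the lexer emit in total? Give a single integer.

Answer: 9

Derivation:
pos=0: enter COMMENT mode (saw '/*')
exit COMMENT mode (now at pos=15)
pos=16: emit ID 'bar' (now at pos=19)
pos=19: emit PLUS '+'
pos=21: emit NUM '99' (now at pos=23)
pos=24: emit RPAREN ')'
pos=26: enter STRING mode
pos=26: emit STR "yes" (now at pos=31)
pos=31: emit NUM '1' (now at pos=32)
pos=33: emit RPAREN ')'
pos=35: emit ID 'a' (now at pos=36)
pos=37: enter STRING mode
pos=37: emit STR "ok" (now at pos=41)
DONE. 9 tokens: [ID, PLUS, NUM, RPAREN, STR, NUM, RPAREN, ID, STR]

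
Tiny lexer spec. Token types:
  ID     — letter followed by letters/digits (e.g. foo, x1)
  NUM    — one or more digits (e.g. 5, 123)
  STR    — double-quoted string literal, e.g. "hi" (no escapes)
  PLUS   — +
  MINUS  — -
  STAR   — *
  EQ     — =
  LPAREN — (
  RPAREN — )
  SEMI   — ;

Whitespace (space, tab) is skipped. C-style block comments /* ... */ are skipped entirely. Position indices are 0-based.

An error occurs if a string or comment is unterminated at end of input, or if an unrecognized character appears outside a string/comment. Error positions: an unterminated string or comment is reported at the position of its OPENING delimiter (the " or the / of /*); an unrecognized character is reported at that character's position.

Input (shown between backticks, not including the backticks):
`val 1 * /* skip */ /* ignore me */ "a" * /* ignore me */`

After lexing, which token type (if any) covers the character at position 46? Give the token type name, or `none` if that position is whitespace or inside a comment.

Answer: none

Derivation:
pos=0: emit ID 'val' (now at pos=3)
pos=4: emit NUM '1' (now at pos=5)
pos=6: emit STAR '*'
pos=8: enter COMMENT mode (saw '/*')
exit COMMENT mode (now at pos=18)
pos=19: enter COMMENT mode (saw '/*')
exit COMMENT mode (now at pos=34)
pos=35: enter STRING mode
pos=35: emit STR "a" (now at pos=38)
pos=39: emit STAR '*'
pos=41: enter COMMENT mode (saw '/*')
exit COMMENT mode (now at pos=56)
DONE. 5 tokens: [ID, NUM, STAR, STR, STAR]
Position 46: char is 'n' -> none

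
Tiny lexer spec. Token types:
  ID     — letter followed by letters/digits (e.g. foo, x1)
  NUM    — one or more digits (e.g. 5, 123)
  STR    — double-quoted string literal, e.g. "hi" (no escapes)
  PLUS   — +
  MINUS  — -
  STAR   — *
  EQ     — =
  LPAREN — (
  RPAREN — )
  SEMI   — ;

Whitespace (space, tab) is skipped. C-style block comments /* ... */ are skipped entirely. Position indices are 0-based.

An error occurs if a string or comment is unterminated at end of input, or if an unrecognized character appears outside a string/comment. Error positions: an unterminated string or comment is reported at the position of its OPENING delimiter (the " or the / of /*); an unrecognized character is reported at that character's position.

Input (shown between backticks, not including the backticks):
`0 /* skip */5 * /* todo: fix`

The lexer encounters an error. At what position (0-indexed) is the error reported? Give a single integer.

pos=0: emit NUM '0' (now at pos=1)
pos=2: enter COMMENT mode (saw '/*')
exit COMMENT mode (now at pos=12)
pos=12: emit NUM '5' (now at pos=13)
pos=14: emit STAR '*'
pos=16: enter COMMENT mode (saw '/*')
pos=16: ERROR — unterminated comment (reached EOF)

Answer: 16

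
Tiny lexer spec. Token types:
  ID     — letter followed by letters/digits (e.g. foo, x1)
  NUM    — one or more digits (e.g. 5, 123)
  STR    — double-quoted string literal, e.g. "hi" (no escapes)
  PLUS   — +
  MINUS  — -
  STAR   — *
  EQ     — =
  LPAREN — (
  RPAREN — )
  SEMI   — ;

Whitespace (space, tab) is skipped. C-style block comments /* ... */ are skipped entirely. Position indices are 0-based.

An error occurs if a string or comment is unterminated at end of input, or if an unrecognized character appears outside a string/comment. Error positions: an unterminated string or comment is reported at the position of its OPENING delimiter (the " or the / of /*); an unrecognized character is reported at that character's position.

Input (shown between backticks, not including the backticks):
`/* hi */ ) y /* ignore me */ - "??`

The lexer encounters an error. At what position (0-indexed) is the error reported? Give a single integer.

pos=0: enter COMMENT mode (saw '/*')
exit COMMENT mode (now at pos=8)
pos=9: emit RPAREN ')'
pos=11: emit ID 'y' (now at pos=12)
pos=13: enter COMMENT mode (saw '/*')
exit COMMENT mode (now at pos=28)
pos=29: emit MINUS '-'
pos=31: enter STRING mode
pos=31: ERROR — unterminated string

Answer: 31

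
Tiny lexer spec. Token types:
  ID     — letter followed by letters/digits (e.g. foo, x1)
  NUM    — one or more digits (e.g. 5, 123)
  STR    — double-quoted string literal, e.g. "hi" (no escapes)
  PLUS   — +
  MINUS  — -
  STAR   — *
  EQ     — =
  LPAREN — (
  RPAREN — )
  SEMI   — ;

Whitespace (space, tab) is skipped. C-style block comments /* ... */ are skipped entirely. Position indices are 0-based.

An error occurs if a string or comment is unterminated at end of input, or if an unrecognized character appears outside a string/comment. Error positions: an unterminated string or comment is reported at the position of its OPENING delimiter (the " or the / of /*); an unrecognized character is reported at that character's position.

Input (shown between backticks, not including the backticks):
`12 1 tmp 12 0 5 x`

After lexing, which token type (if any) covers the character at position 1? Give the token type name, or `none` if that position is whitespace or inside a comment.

pos=0: emit NUM '12' (now at pos=2)
pos=3: emit NUM '1' (now at pos=4)
pos=5: emit ID 'tmp' (now at pos=8)
pos=9: emit NUM '12' (now at pos=11)
pos=12: emit NUM '0' (now at pos=13)
pos=14: emit NUM '5' (now at pos=15)
pos=16: emit ID 'x' (now at pos=17)
DONE. 7 tokens: [NUM, NUM, ID, NUM, NUM, NUM, ID]
Position 1: char is '2' -> NUM

Answer: NUM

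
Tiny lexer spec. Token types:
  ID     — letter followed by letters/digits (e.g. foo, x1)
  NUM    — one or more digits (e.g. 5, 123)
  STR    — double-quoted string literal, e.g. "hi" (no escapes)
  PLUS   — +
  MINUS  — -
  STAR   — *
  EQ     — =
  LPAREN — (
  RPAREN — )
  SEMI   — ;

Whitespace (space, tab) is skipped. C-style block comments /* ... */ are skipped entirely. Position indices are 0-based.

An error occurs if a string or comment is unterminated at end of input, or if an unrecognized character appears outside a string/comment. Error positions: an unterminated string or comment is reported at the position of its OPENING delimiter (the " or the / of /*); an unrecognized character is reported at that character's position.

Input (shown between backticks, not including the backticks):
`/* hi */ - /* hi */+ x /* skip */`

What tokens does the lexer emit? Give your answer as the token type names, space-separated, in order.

Answer: MINUS PLUS ID

Derivation:
pos=0: enter COMMENT mode (saw '/*')
exit COMMENT mode (now at pos=8)
pos=9: emit MINUS '-'
pos=11: enter COMMENT mode (saw '/*')
exit COMMENT mode (now at pos=19)
pos=19: emit PLUS '+'
pos=21: emit ID 'x' (now at pos=22)
pos=23: enter COMMENT mode (saw '/*')
exit COMMENT mode (now at pos=33)
DONE. 3 tokens: [MINUS, PLUS, ID]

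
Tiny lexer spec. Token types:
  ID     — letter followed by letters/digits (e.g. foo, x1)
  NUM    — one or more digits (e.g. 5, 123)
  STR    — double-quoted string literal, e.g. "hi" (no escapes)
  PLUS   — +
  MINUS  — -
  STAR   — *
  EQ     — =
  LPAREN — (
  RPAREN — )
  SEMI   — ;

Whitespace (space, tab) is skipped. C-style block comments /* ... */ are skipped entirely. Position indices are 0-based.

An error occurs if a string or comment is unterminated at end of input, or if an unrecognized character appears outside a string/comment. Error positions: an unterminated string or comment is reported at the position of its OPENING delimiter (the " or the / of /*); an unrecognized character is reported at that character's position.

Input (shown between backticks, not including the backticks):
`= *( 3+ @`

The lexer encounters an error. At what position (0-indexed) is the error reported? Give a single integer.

Answer: 8

Derivation:
pos=0: emit EQ '='
pos=2: emit STAR '*'
pos=3: emit LPAREN '('
pos=5: emit NUM '3' (now at pos=6)
pos=6: emit PLUS '+'
pos=8: ERROR — unrecognized char '@'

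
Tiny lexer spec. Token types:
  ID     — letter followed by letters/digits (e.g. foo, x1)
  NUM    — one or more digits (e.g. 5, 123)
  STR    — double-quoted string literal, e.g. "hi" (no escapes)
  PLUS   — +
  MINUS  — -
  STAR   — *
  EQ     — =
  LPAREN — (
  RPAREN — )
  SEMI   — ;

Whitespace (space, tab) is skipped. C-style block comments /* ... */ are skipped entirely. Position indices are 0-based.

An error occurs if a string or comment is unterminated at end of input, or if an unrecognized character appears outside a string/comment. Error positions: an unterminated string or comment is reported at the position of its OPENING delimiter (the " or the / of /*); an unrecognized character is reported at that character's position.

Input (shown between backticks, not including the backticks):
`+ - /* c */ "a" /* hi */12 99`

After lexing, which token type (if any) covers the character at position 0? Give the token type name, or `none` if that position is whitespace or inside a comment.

pos=0: emit PLUS '+'
pos=2: emit MINUS '-'
pos=4: enter COMMENT mode (saw '/*')
exit COMMENT mode (now at pos=11)
pos=12: enter STRING mode
pos=12: emit STR "a" (now at pos=15)
pos=16: enter COMMENT mode (saw '/*')
exit COMMENT mode (now at pos=24)
pos=24: emit NUM '12' (now at pos=26)
pos=27: emit NUM '99' (now at pos=29)
DONE. 5 tokens: [PLUS, MINUS, STR, NUM, NUM]
Position 0: char is '+' -> PLUS

Answer: PLUS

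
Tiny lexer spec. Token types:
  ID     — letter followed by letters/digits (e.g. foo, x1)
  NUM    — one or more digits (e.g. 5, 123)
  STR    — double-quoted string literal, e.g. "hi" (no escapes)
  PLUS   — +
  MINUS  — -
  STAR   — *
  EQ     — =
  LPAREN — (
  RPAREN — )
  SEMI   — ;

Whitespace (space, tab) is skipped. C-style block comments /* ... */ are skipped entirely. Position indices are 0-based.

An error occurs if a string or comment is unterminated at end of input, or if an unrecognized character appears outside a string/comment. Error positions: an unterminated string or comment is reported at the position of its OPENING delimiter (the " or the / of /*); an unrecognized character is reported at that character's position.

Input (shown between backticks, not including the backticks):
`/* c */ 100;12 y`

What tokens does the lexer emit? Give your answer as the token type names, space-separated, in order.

pos=0: enter COMMENT mode (saw '/*')
exit COMMENT mode (now at pos=7)
pos=8: emit NUM '100' (now at pos=11)
pos=11: emit SEMI ';'
pos=12: emit NUM '12' (now at pos=14)
pos=15: emit ID 'y' (now at pos=16)
DONE. 4 tokens: [NUM, SEMI, NUM, ID]

Answer: NUM SEMI NUM ID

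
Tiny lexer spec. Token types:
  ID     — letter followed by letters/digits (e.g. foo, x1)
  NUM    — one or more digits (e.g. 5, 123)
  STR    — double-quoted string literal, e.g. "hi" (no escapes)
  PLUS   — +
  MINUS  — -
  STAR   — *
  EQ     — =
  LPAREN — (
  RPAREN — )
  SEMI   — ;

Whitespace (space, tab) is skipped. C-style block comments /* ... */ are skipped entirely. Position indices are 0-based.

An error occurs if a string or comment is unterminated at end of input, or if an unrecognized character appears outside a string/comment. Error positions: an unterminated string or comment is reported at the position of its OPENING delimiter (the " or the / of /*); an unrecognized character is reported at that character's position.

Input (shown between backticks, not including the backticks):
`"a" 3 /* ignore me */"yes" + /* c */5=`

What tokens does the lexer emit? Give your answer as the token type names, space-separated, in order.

Answer: STR NUM STR PLUS NUM EQ

Derivation:
pos=0: enter STRING mode
pos=0: emit STR "a" (now at pos=3)
pos=4: emit NUM '3' (now at pos=5)
pos=6: enter COMMENT mode (saw '/*')
exit COMMENT mode (now at pos=21)
pos=21: enter STRING mode
pos=21: emit STR "yes" (now at pos=26)
pos=27: emit PLUS '+'
pos=29: enter COMMENT mode (saw '/*')
exit COMMENT mode (now at pos=36)
pos=36: emit NUM '5' (now at pos=37)
pos=37: emit EQ '='
DONE. 6 tokens: [STR, NUM, STR, PLUS, NUM, EQ]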